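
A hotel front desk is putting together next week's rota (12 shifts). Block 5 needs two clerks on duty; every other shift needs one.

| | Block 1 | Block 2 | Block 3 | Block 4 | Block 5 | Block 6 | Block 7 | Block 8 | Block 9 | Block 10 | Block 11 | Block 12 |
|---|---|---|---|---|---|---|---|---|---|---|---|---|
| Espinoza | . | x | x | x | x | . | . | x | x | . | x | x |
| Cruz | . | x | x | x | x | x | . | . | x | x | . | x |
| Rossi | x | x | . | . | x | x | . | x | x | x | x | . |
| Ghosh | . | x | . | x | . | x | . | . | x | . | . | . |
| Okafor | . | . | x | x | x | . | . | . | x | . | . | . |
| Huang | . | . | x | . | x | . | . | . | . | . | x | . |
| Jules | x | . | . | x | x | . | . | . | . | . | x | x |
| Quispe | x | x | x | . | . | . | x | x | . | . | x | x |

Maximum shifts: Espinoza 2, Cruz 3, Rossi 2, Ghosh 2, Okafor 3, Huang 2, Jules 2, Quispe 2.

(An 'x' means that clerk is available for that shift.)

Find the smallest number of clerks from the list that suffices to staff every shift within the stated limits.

6

13 slots to fill and no one can take more than 3, so at least ⌈13/3⌉ = 5 clerks are needed.
Any 5 clerks together have capacity at most 3+3+2+2+2 = 12 < 13 slots, so 5 can never suffice.
Espinoza, Cruz, Rossi, Ghosh, Okafor, and Quispe alone can cover everything: Block 1→Rossi, Block 2→Ghosh, Block 3→Okafor, Block 4→Ghosh, Block 5→Rossi+Okafor, Block 6→Cruz, Block 7→Quispe, Block 8→Espinoza, Block 9→Okafor, Block 10→Cruz, Block 11→Espinoza, Block 12→Cruz.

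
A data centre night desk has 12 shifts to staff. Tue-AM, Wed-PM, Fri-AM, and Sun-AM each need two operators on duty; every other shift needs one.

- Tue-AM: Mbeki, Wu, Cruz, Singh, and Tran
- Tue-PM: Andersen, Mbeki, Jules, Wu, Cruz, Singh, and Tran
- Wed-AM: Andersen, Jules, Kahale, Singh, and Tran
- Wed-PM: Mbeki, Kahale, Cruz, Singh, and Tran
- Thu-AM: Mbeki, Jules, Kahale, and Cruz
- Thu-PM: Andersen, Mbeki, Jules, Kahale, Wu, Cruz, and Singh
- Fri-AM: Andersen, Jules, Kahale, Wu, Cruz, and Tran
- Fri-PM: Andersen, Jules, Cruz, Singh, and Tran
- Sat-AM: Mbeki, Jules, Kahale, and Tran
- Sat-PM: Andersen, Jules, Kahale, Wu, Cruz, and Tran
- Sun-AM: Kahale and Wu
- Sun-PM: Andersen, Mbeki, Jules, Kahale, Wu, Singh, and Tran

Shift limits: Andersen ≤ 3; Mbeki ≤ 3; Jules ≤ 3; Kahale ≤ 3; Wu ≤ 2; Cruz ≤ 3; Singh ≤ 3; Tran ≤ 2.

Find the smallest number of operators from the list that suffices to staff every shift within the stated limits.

6

16 slots to fill and no one can take more than 3, so at least ⌈16/3⌉ = 6 operators are needed.
Andersen, Mbeki, Jules, Kahale, Wu, and Cruz alone can cover everything: Tue-AM→Mbeki+Wu, Tue-PM→Andersen, Wed-AM→Andersen, Wed-PM→Mbeki+Kahale, Thu-AM→Jules, Thu-PM→Cruz, Fri-AM→Kahale+Cruz, Fri-PM→Andersen, Sat-AM→Mbeki, Sat-PM→Jules, Sun-AM→Kahale+Wu, Sun-PM→Jules.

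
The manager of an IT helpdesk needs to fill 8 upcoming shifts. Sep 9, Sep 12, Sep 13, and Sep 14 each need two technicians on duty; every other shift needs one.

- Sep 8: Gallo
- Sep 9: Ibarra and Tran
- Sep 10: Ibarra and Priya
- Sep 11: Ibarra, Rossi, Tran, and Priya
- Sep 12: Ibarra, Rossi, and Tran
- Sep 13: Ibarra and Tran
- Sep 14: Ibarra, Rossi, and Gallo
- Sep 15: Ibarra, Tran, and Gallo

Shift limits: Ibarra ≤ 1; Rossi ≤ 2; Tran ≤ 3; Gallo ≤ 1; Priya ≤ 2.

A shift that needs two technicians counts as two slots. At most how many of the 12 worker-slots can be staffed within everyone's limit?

9

Total capacity across all technicians is 1+2+3+1+2 = 9, and 12 slots are needed, so at most 9 can be filled.
An assignment achieving 9: Sep 8→Gallo, Sep 9→Ibarra+Tran, Sep 10→Priya, Sep 11→Priya, Sep 12→Rossi+Tran, Sep 13→Tran, Sep 14→Rossi.
Loads: Ibarra 1/1, Rossi 2/2, Tran 3/3, Gallo 1/1, Priya 2/2.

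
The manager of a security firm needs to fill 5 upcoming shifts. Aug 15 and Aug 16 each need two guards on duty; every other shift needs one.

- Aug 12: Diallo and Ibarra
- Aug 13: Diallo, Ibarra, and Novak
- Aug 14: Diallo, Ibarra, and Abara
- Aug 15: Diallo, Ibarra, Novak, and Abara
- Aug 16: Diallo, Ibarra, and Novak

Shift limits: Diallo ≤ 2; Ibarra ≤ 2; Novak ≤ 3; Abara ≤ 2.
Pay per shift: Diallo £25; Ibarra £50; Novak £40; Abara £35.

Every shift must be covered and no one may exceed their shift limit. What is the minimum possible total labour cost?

Picking the cheapest available guard for each shift independently would cost £200, but that ignores the shift limits.
An optimal schedule: Aug 12→Diallo, Aug 13→Novak, Aug 14→Abara, Aug 15→Abara+Novak, Aug 16→Diallo+Novak.
Total: 25 + 40 + 35 + 35 + 40 + 25 + 40 = £240.

£240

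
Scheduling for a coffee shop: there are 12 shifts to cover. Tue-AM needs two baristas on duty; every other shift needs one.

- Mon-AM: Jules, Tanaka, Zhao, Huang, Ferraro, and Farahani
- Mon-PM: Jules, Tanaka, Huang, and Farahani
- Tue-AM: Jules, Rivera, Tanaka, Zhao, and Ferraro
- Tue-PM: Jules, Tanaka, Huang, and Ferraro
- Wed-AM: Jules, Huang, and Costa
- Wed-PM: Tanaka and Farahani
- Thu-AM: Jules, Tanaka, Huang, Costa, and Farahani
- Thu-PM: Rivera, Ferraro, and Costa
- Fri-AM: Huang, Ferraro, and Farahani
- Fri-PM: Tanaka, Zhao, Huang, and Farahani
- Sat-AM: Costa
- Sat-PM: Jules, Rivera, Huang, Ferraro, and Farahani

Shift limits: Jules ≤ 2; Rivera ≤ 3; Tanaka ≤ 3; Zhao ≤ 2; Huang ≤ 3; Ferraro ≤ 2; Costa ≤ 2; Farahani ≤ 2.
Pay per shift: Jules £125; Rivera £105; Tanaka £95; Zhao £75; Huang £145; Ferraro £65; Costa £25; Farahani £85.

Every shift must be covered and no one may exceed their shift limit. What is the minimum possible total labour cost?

Sat-AM can only be covered by Costa, so that assignment is forced.
Picking the cheapest available barista for each shift independently would cost £745, but that ignores the shift limits.
An optimal schedule: Mon-AM→Zhao, Mon-PM→Farahani, Tue-AM→Tanaka+Rivera, Tue-PM→Tanaka, Wed-AM→Costa, Wed-PM→Farahani, Thu-AM→Tanaka, Thu-PM→Ferraro, Fri-AM→Ferraro, Fri-PM→Zhao, Sat-AM→Costa, Sat-PM→Rivera.
Total: 75 + 85 + 95 + 105 + 95 + 25 + 85 + 95 + 65 + 65 + 75 + 25 + 105 = £995.

£995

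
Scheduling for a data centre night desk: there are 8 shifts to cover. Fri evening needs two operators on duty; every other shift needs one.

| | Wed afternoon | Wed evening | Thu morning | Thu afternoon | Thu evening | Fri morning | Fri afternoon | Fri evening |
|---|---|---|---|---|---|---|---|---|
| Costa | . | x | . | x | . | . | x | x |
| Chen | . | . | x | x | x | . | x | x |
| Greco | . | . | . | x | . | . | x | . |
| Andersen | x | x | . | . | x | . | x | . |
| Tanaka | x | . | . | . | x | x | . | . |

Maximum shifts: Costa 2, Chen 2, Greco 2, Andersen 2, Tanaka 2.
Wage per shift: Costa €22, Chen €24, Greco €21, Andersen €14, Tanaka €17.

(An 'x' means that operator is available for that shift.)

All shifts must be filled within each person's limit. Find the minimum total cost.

€174

Thu morning can only be covered by Chen, so that assignment is forced.
Fri morning can only be covered by Tanaka, so that assignment is forced.
Fri evening can only be covered by Costa and Chen, so that assignment is forced.
Picking the cheapest available operator for each shift independently would cost €164, but that ignores the shift limits.
An optimal schedule: Wed afternoon→Andersen, Wed evening→Andersen, Thu morning→Chen, Thu afternoon→Greco, Thu evening→Tanaka, Fri morning→Tanaka, Fri afternoon→Greco, Fri evening→Costa+Chen.
Total: 14 + 14 + 24 + 21 + 17 + 17 + 21 + 22 + 24 = €174.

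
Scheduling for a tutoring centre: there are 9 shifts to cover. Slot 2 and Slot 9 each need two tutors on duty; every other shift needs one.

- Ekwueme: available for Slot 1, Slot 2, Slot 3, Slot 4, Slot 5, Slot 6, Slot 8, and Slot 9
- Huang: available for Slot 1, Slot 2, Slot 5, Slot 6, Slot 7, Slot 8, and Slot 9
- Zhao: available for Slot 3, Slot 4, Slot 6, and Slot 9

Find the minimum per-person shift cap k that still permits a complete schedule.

4

With 3 tutors and 11 worker-slots to fill, someone must work at least ⌈11/3⌉ = 4 shifts, so k ≥ 4.
k = 4 works: Slot 1→Ekwueme, Slot 2→Ekwueme+Huang, Slot 3→Ekwueme, Slot 4→Zhao, Slot 5→Ekwueme, Slot 6→Zhao, Slot 7→Huang, Slot 8→Huang, Slot 9→Huang+Zhao.
Loads: Ekwueme 4, Huang 4, Zhao 3 — all ≤ 4.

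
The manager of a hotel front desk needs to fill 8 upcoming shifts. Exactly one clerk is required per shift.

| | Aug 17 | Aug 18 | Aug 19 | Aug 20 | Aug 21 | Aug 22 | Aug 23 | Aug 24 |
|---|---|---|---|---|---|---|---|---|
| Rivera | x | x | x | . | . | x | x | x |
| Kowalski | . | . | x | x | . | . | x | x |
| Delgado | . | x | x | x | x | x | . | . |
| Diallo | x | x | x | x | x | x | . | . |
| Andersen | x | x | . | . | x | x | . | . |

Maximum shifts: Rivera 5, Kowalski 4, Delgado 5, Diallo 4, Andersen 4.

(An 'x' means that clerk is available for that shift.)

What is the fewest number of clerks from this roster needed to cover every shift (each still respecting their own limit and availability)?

8 slots to fill and no one can take more than 5, so at least ⌈8/5⌉ = 2 clerks are needed.
Rivera and Delgado alone can cover everything: Aug 17→Rivera, Aug 18→Rivera, Aug 19→Rivera, Aug 20→Delgado, Aug 21→Delgado, Aug 22→Delgado, Aug 23→Rivera, Aug 24→Rivera.

2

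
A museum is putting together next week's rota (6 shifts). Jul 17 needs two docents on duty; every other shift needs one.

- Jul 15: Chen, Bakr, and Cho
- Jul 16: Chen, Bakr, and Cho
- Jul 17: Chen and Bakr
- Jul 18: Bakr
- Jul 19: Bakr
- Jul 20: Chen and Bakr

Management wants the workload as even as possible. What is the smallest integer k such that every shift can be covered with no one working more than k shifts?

3

With 3 docents and 7 worker-slots to fill, someone must work at least ⌈7/3⌉ = 3 shifts, so k ≥ 3.
k = 3 works: Jul 15→Chen, Jul 16→Cho, Jul 17→Chen+Bakr, Jul 18→Bakr, Jul 19→Bakr, Jul 20→Chen.
Loads: Chen 3, Bakr 3, Cho 1 — all ≤ 3.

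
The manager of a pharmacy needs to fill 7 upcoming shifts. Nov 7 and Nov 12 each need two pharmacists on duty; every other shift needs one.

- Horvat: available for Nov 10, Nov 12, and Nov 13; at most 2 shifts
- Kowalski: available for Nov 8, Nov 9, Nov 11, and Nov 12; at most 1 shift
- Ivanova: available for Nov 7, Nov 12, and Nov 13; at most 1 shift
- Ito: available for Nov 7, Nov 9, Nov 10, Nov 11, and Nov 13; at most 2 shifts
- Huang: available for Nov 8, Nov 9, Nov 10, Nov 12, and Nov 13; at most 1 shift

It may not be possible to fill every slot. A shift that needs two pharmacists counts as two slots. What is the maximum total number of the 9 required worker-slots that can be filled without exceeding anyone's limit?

7

Total capacity across all pharmacists is 2+1+1+2+1 = 7, and 9 slots are needed, so at most 7 can be filled.
An assignment achieving 7: Nov 7→Ivanova+Ito, Nov 8→Kowalski, Nov 9→Huang, Nov 10→Horvat, Nov 11→Ito, Nov 12→Horvat.
Loads: Horvat 2/2, Kowalski 1/1, Ivanova 1/1, Ito 2/2, Huang 1/1.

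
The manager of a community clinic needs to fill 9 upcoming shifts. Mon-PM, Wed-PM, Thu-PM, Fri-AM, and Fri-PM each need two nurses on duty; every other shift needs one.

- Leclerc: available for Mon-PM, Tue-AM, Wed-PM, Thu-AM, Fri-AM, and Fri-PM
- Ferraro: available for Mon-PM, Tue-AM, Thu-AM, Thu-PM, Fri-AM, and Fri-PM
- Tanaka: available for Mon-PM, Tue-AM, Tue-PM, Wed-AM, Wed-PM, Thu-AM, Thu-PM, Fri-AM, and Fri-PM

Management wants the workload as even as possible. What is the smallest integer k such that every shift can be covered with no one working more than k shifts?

With 3 nurses and 14 worker-slots to fill, someone must work at least ⌈14/3⌉ = 5 shifts, so k ≥ 5.
k = 5 works: Mon-PM→Leclerc+Ferraro, Tue-AM→Leclerc, Tue-PM→Tanaka, Wed-AM→Tanaka, Wed-PM→Leclerc+Tanaka, Thu-AM→Leclerc, Thu-PM→Ferraro+Tanaka, Fri-AM→Leclerc+Ferraro, Fri-PM→Ferraro+Tanaka.
Loads: Leclerc 5, Ferraro 4, Tanaka 5 — all ≤ 5.

5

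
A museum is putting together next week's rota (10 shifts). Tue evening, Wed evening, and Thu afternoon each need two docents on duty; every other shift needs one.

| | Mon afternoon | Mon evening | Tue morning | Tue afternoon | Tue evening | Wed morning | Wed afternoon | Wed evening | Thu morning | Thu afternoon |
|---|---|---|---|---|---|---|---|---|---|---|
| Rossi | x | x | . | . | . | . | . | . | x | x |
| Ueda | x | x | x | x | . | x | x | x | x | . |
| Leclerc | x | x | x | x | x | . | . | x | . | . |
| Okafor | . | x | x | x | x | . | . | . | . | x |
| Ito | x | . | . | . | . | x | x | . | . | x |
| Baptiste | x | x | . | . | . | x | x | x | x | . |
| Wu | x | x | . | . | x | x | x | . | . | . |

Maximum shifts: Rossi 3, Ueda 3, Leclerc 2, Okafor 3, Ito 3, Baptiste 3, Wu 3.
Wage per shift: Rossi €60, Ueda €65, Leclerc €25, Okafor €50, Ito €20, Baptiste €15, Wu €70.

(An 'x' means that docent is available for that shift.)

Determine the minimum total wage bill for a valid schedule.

€425

Picking the cheapest available docent for each shift independently would cost €310, but that ignores the shift limits.
An optimal schedule: Mon afternoon→Ito, Mon evening→Rossi, Tue morning→Okafor, Tue afternoon→Okafor, Tue evening→Leclerc+Okafor, Wed morning→Baptiste, Wed afternoon→Ito, Wed evening→Baptiste+Leclerc, Thu morning→Baptiste, Thu afternoon→Ito+Rossi.
Total: 20 + 60 + 50 + 50 + 25 + 50 + 15 + 20 + 15 + 25 + 15 + 20 + 60 = €425.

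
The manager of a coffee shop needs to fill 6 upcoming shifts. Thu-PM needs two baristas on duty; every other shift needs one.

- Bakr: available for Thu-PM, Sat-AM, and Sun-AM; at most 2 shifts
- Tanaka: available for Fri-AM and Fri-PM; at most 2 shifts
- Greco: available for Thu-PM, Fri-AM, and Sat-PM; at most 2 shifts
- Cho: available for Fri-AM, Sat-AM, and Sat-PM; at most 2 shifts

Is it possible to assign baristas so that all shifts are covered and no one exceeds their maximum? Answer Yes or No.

Thu-PM can only be covered by Bakr and Greco, so that assignment is forced.
Fri-PM can only be covered by Tanaka, so that assignment is forced.
Sun-AM can only be covered by Bakr, so that assignment is forced.
One valid schedule: Thu-PM→Bakr+Greco, Fri-AM→Tanaka, Fri-PM→Tanaka, Sat-AM→Cho, Sat-PM→Greco, Sun-AM→Bakr.
Loads: Bakr 2/2, Tanaka 2/2, Greco 2/2, Cho 1/2 — all within limits.

Yes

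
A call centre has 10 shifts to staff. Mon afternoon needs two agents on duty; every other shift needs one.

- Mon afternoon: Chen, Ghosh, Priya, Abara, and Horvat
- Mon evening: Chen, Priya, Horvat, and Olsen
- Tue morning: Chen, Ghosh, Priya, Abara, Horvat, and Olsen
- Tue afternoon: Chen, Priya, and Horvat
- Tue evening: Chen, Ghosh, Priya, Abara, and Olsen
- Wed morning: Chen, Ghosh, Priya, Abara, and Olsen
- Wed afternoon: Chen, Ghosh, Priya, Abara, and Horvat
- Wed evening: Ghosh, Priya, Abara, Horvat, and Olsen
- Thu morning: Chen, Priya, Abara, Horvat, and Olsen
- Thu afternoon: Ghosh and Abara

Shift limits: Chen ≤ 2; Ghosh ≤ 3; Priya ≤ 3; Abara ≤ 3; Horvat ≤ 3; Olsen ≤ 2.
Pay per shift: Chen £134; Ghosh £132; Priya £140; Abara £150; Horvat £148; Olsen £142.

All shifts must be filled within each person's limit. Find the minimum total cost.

Picking the cheapest available agent for each shift independently would cost £1460, but that ignores the shift limits.
An optimal schedule: Mon afternoon→Priya+Horvat, Mon evening→Chen, Tue morning→Olsen, Tue afternoon→Chen, Tue evening→Ghosh, Wed morning→Ghosh, Wed afternoon→Priya, Wed evening→Priya, Thu morning→Olsen, Thu afternoon→Ghosh.
Total: 140 + 148 + 134 + 142 + 134 + 132 + 132 + 140 + 140 + 142 + 132 = £1516.

£1516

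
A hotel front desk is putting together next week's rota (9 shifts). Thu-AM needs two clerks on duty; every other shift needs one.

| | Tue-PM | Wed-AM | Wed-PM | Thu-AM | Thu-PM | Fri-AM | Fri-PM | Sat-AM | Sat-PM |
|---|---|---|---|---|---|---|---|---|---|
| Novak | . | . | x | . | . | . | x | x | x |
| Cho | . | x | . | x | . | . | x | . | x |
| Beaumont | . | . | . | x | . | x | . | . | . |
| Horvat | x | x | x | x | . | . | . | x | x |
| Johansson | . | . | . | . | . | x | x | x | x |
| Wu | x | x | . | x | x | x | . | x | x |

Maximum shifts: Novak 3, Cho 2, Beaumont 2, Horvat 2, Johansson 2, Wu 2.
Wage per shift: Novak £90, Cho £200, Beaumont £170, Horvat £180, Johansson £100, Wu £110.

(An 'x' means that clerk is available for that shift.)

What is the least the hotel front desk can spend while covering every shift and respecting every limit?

Thu-PM can only be covered by Wu, so that assignment is forced.
Picking the cheapest available clerk for each shift independently would cost £1070, but that ignores the shift limits.
An optimal schedule: Tue-PM→Wu, Wed-AM→Horvat, Wed-PM→Novak, Thu-AM→Beaumont+Horvat, Thu-PM→Wu, Fri-AM→Johansson, Fri-PM→Novak, Sat-AM→Novak, Sat-PM→Johansson.
Total: 110 + 180 + 90 + 170 + 180 + 110 + 100 + 90 + 90 + 100 = £1220.

£1220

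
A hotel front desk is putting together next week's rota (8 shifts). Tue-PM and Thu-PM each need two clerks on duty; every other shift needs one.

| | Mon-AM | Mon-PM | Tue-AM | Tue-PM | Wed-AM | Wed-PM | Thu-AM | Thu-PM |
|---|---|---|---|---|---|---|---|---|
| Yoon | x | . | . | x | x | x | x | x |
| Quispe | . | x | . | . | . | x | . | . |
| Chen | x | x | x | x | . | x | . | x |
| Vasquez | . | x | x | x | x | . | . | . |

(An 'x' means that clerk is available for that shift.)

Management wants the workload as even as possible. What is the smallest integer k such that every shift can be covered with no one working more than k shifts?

3

With 4 clerks and 10 worker-slots to fill, someone must work at least ⌈10/4⌉ = 3 shifts, so k ≥ 3.
k = 3 works: Mon-AM→Yoon, Mon-PM→Quispe, Tue-AM→Chen, Tue-PM→Chen+Vasquez, Wed-AM→Vasquez, Wed-PM→Quispe, Thu-AM→Yoon, Thu-PM→Yoon+Chen.
Loads: Yoon 3, Quispe 2, Chen 3, Vasquez 2 — all ≤ 3.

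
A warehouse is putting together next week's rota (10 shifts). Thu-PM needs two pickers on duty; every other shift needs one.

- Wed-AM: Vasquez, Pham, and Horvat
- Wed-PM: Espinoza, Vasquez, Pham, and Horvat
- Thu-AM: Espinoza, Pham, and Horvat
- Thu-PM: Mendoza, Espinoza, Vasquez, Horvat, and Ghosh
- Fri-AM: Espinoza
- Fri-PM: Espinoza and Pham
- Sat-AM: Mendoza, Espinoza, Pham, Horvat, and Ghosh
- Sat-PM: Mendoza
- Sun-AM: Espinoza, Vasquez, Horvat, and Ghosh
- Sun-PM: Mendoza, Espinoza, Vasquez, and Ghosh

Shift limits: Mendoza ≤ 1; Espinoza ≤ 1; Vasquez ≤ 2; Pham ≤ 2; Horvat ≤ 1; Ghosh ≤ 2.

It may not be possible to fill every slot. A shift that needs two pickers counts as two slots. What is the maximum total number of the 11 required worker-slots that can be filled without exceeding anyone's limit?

Total capacity across all pickers is 1+1+2+2+1+2 = 9, and 11 slots are needed, so at most 9 can be filled.
An assignment achieving 9: Wed-AM→Vasquez, Wed-PM→Vasquez, Thu-AM→Pham, Thu-PM→Ghosh, Fri-AM→Espinoza, Fri-PM→Pham, Sat-PM→Mendoza, Sun-AM→Horvat, Sun-PM→Ghosh.
Loads: Mendoza 1/1, Espinoza 1/1, Vasquez 2/2, Pham 2/2, Horvat 1/1, Ghosh 2/2.

9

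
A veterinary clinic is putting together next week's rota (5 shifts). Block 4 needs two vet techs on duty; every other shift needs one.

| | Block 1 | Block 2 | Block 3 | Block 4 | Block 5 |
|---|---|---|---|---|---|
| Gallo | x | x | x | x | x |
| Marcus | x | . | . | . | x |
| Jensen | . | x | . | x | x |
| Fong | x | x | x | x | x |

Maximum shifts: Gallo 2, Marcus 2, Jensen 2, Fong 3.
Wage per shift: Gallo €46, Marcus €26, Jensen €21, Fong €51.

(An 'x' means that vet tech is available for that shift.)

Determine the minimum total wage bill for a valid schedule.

Picking the cheapest available vet tech for each shift independently would cost €181, but that ignores the shift limits.
An optimal schedule: Block 1→Marcus, Block 2→Jensen, Block 3→Gallo, Block 4→Jensen+Gallo, Block 5→Marcus.
Total: 26 + 21 + 46 + 21 + 46 + 26 = €186.

€186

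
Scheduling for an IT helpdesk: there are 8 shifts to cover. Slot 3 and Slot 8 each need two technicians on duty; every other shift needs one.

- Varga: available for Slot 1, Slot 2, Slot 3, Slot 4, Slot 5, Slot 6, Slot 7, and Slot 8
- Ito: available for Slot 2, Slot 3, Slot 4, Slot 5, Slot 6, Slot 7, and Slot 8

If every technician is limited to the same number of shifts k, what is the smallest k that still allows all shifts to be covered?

With 2 technicians and 10 worker-slots to fill, someone must work at least ⌈10/2⌉ = 5 shifts, so k ≥ 5.
k = 5 works: Slot 1→Varga, Slot 2→Varga, Slot 3→Varga+Ito, Slot 4→Varga, Slot 5→Ito, Slot 6→Ito, Slot 7→Ito, Slot 8→Varga+Ito.
Loads: Varga 5, Ito 5 — all ≤ 5.

5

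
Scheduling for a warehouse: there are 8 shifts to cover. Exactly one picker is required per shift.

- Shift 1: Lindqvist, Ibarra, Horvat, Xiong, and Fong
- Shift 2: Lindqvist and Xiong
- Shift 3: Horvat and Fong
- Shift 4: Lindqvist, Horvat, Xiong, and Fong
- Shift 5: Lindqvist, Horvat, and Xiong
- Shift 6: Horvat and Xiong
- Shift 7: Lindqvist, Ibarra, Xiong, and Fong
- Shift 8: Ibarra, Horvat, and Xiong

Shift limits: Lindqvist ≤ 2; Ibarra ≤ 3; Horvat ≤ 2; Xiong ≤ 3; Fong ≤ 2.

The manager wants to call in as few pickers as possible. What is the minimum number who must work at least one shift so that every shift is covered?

3

8 slots to fill and no one can take more than 3, so at least ⌈8/3⌉ = 3 pickers are needed.
Ibarra, Horvat, and Xiong alone can cover everything: Shift 1→Ibarra, Shift 2→Xiong, Shift 3→Horvat, Shift 4→Horvat, Shift 5→Xiong, Shift 6→Xiong, Shift 7→Ibarra, Shift 8→Ibarra.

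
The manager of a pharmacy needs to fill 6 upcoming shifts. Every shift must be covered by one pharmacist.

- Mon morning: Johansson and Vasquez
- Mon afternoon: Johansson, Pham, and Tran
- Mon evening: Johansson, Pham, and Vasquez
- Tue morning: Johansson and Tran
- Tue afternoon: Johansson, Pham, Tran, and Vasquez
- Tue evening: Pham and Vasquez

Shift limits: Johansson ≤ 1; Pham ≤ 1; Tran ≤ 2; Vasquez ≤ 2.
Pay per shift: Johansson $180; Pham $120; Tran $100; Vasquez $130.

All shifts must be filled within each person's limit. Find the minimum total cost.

$760

Picking the cheapest available pharmacist for each shift independently would cost $670, but that ignores the shift limits.
An optimal schedule: Mon morning→Johansson, Mon afternoon→Tran, Mon evening→Vasquez, Tue morning→Tran, Tue afternoon→Vasquez, Tue evening→Pham.
Total: 180 + 100 + 130 + 100 + 130 + 120 = $760.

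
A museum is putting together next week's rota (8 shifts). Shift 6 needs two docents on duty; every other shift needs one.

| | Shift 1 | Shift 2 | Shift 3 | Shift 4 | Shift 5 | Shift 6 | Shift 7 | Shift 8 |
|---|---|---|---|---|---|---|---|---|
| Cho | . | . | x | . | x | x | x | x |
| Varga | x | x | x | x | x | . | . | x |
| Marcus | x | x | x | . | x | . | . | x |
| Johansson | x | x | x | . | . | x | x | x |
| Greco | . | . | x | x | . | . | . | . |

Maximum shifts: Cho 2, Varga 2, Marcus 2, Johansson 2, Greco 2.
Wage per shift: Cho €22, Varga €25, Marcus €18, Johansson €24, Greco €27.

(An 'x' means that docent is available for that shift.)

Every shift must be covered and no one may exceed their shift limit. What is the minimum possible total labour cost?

Shift 6 can only be covered by Cho and Johansson, so that assignment is forced.
Picking the cheapest available docent for each shift independently would cost €183, but that ignores the shift limits.
An optimal schedule: Shift 1→Varga, Shift 2→Marcus, Shift 3→Greco, Shift 4→Varga, Shift 5→Marcus, Shift 6→Cho+Johansson, Shift 7→Cho, Shift 8→Johansson.
Total: 25 + 18 + 27 + 25 + 18 + 22 + 24 + 22 + 24 = €205.

€205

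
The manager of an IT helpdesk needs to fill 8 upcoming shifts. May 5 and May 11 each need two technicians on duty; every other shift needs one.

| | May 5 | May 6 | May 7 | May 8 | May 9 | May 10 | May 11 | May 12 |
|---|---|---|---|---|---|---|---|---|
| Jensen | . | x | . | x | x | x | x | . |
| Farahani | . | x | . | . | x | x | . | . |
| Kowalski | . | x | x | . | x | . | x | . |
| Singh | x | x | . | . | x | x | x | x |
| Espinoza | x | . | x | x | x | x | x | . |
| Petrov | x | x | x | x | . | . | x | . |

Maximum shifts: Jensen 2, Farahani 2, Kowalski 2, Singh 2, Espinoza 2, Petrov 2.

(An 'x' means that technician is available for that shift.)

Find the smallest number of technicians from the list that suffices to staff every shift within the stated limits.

10 slots to fill and no one can take more than 2, so at least ⌈10/2⌉ = 5 technicians are needed.
Jensen, Farahani, Kowalski, Singh, and Espinoza alone can cover everything: May 5→Singh+Espinoza, May 6→Jensen, May 7→Kowalski, May 8→Jensen, May 9→Farahani, May 10→Farahani, May 11→Kowalski+Espinoza, May 12→Singh.

5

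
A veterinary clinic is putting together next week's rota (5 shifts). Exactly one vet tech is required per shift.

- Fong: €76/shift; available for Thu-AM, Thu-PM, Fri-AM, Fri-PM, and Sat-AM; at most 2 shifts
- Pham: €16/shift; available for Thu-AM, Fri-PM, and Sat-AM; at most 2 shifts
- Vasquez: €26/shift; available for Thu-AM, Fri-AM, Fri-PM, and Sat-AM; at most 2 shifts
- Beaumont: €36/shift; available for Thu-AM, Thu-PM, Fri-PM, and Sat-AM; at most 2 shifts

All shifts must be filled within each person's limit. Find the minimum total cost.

€120

Picking the cheapest available vet tech for each shift independently would cost €110, but that ignores the shift limits.
An optimal schedule: Thu-AM→Pham, Thu-PM→Beaumont, Fri-AM→Vasquez, Fri-PM→Pham, Sat-AM→Vasquez.
Total: 16 + 36 + 26 + 16 + 26 = €120.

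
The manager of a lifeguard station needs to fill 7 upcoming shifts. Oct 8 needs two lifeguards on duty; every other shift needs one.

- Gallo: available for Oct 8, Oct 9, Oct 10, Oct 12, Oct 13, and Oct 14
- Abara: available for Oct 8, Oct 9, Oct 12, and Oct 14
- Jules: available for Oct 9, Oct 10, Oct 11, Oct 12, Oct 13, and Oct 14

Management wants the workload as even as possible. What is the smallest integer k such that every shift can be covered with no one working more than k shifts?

3

With 3 lifeguards and 8 worker-slots to fill, someone must work at least ⌈8/3⌉ = 3 shifts, so k ≥ 3.
k = 3 works: Oct 8→Gallo+Abara, Oct 9→Abara, Oct 10→Gallo, Oct 11→Jules, Oct 12→Abara, Oct 13→Gallo, Oct 14→Jules.
Loads: Gallo 3, Abara 3, Jules 2 — all ≤ 3.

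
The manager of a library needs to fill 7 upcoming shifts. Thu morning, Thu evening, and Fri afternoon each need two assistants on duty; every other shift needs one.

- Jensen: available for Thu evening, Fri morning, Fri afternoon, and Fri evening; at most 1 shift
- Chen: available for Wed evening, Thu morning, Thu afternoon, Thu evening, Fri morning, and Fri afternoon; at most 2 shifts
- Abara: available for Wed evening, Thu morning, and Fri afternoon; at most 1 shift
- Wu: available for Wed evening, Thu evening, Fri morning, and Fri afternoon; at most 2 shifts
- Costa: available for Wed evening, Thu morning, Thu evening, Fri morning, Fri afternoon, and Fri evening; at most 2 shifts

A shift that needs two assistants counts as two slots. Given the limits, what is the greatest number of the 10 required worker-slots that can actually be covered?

Total capacity across all assistants is 1+2+1+2+2 = 8, and 10 slots are needed, so at most 8 can be filled.
An assignment achieving 8: Wed evening→Wu, Thu morning→Chen+Abara, Thu afternoon→Chen, Thu evening→Wu+Costa, Fri morning→Costa, Fri evening→Jensen.
Loads: Jensen 1/1, Chen 2/2, Abara 1/1, Wu 2/2, Costa 2/2.

8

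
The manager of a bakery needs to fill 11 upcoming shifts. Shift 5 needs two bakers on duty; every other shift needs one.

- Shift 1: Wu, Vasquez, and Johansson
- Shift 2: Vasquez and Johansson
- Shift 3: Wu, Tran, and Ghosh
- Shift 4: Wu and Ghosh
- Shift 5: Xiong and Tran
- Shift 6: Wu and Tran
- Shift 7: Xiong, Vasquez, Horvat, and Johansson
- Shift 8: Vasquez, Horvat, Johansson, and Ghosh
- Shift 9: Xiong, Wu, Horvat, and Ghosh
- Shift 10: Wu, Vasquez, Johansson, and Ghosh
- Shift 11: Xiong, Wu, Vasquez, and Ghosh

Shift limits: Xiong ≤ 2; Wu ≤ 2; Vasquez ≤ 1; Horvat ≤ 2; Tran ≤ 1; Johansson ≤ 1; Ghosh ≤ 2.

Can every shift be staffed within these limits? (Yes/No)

No

Total capacity is 2+2+1+2+1+1+2 = 11 but 12 worker-slots are needed — infeasible.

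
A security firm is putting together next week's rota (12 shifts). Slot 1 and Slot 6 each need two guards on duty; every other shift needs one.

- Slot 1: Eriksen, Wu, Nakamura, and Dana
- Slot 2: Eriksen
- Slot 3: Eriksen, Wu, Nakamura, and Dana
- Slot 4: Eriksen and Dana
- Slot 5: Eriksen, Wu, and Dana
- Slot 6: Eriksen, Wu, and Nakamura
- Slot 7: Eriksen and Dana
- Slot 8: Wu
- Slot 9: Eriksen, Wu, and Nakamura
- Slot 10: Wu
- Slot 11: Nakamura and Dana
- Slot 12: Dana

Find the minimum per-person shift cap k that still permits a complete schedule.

With 4 guards and 14 worker-slots to fill, someone must work at least ⌈14/4⌉ = 4 shifts, so k ≥ 4.
k = 4 works: Slot 1→Nakamura+Dana, Slot 2→Eriksen, Slot 3→Nakamura, Slot 4→Eriksen, Slot 5→Eriksen, Slot 6→Wu+Nakamura, Slot 7→Eriksen, Slot 8→Wu, Slot 9→Wu, Slot 10→Wu, Slot 11→Nakamura, Slot 12→Dana.
Loads: Eriksen 4, Wu 4, Nakamura 4, Dana 2 — all ≤ 4.

4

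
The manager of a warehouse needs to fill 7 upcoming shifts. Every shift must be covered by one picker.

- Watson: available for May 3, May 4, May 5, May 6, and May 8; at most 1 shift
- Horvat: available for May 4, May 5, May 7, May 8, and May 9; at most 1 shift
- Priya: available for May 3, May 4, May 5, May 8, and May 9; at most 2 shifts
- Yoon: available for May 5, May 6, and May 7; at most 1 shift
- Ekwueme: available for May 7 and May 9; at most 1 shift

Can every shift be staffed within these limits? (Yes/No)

No

Total capacity is 1+1+2+1+1 = 6 but 7 worker-slots are needed — infeasible.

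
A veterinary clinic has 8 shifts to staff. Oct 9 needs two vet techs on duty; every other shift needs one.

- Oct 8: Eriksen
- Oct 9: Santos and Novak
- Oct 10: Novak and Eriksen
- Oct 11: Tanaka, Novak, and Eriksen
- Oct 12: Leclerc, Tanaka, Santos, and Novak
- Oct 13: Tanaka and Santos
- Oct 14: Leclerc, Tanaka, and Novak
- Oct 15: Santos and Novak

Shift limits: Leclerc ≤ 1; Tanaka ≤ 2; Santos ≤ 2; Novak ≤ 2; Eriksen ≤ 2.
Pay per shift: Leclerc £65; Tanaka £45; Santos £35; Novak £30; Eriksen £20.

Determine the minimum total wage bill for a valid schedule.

Oct 8 can only be covered by Eriksen, so that assignment is forced.
Oct 9 can only be covered by Santos and Novak, so that assignment is forced.
Picking the cheapest available vet tech for each shift independently would cost £250, but that ignores the shift limits.
An optimal schedule: Oct 8→Eriksen, Oct 9→Santos+Novak, Oct 10→Novak, Oct 11→Eriksen, Oct 12→Tanaka, Oct 13→Tanaka, Oct 14→Leclerc, Oct 15→Santos.
Total: 20 + 35 + 30 + 30 + 20 + 45 + 45 + 65 + 35 = £325.

£325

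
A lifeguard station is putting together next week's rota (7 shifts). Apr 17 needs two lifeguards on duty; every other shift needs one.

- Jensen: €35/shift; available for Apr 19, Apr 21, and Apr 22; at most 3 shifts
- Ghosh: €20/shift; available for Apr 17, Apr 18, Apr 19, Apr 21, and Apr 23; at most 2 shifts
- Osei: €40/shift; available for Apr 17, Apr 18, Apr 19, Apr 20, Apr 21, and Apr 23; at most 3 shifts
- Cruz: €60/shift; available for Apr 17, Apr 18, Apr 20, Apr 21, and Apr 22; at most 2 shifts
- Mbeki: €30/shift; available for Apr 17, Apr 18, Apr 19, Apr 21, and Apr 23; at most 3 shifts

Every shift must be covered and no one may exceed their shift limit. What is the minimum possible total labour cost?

Picking the cheapest available lifeguard for each shift independently would cost €205, but that ignores the shift limits.
An optimal schedule: Apr 17→Ghosh+Mbeki, Apr 18→Mbeki, Apr 19→Mbeki, Apr 20→Osei, Apr 21→Jensen, Apr 22→Jensen, Apr 23→Ghosh.
Total: 20 + 30 + 30 + 30 + 40 + 35 + 35 + 20 = €240.

€240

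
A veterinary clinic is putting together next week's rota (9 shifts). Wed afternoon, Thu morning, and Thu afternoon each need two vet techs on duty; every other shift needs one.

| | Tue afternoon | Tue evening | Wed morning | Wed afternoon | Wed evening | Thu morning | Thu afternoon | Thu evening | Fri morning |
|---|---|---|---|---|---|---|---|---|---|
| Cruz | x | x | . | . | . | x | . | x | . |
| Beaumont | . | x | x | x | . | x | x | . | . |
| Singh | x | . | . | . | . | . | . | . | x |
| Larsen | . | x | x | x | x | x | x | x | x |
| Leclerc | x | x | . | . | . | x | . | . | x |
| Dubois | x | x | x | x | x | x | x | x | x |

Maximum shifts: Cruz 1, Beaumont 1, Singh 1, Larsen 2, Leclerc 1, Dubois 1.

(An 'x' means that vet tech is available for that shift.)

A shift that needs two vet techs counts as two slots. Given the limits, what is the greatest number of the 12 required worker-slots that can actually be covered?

7

Total capacity across all vet techs is 1+1+1+2+1+1 = 7, and 12 slots are needed, so at most 7 can be filled.
An assignment achieving 7: Tue afternoon→Singh, Wed morning→Beaumont, Wed afternoon→Larsen+Dubois, Wed evening→Larsen, Thu evening→Cruz, Fri morning→Leclerc.
Loads: Cruz 1/1, Beaumont 1/1, Singh 1/1, Larsen 2/2, Leclerc 1/1, Dubois 1/1.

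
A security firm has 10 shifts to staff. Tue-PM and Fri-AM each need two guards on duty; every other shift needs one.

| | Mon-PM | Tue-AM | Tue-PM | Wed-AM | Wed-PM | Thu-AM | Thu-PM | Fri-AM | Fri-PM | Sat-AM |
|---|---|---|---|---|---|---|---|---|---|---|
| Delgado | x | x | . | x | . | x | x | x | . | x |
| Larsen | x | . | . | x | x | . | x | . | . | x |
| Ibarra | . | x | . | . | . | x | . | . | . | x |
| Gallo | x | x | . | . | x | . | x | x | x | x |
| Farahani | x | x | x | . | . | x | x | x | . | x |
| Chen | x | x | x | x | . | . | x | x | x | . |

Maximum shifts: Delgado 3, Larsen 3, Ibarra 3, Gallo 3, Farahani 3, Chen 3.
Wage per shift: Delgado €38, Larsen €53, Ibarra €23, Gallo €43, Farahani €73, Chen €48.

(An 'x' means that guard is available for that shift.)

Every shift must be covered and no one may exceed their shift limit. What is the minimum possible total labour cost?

Tue-PM can only be covered by Farahani and Chen, so that assignment is forced.
Picking the cheapest available guard for each shift independently would cost €471, but that ignores the shift limits.
An optimal schedule: Mon-PM→Delgado, Tue-AM→Ibarra, Tue-PM→Chen+Farahani, Wed-AM→Delgado, Wed-PM→Gallo, Thu-AM→Ibarra, Thu-PM→Delgado, Fri-AM→Gallo+Chen, Fri-PM→Gallo, Sat-AM→Ibarra.
Total: 38 + 23 + 48 + 73 + 38 + 43 + 23 + 38 + 43 + 48 + 43 + 23 = €481.

€481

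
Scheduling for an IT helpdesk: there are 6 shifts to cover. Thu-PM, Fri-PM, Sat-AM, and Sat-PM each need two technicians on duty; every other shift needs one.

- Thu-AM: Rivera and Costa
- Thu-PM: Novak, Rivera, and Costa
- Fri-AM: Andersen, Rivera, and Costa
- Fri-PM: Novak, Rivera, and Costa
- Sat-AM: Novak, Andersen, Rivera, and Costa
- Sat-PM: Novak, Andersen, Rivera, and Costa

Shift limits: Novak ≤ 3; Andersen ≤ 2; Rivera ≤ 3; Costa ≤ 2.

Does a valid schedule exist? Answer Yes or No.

One valid schedule: Thu-AM→Rivera, Thu-PM→Novak+Rivera, Fri-AM→Andersen, Fri-PM→Novak+Rivera, Sat-AM→Novak+Costa, Sat-PM→Andersen+Costa.
Loads: Novak 3/3, Andersen 2/2, Rivera 3/3, Costa 2/2 — all within limits.

Yes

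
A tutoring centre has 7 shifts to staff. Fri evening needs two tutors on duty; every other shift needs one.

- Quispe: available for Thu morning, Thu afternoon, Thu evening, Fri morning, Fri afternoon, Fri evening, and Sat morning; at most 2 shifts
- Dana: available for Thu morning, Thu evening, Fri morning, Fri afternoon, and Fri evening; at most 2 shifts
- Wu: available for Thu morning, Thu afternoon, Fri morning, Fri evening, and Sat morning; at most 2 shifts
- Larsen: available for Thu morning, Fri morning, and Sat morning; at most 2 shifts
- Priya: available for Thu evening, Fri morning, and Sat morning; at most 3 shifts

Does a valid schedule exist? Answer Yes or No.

One valid schedule: Thu morning→Wu, Thu afternoon→Quispe, Thu evening→Dana, Fri morning→Larsen, Fri afternoon→Quispe, Fri evening→Dana+Wu, Sat morning→Larsen.
Loads: Quispe 2/2, Dana 2/2, Wu 2/2, Larsen 2/2, Priya 0/3 — all within limits.

Yes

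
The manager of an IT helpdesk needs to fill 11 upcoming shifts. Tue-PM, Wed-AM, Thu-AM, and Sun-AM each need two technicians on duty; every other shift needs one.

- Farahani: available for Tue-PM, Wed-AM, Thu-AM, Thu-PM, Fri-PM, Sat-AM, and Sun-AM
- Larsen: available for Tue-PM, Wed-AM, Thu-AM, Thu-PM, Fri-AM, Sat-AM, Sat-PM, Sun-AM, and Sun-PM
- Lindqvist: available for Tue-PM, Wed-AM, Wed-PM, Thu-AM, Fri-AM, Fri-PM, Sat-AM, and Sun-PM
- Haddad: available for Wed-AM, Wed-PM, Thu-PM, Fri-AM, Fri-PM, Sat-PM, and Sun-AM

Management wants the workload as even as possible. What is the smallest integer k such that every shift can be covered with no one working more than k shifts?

4

With 4 technicians and 15 worker-slots to fill, someone must work at least ⌈15/4⌉ = 4 shifts, so k ≥ 4.
k = 4 works: Tue-PM→Farahani+Larsen, Wed-AM→Lindqvist+Haddad, Wed-PM→Lindqvist, Thu-AM→Farahani+Larsen, Thu-PM→Farahani, Fri-AM→Lindqvist, Fri-PM→Haddad, Sat-AM→Lindqvist, Sat-PM→Larsen, Sun-AM→Farahani+Haddad, Sun-PM→Larsen.
Loads: Farahani 4, Larsen 4, Lindqvist 4, Haddad 3 — all ≤ 4.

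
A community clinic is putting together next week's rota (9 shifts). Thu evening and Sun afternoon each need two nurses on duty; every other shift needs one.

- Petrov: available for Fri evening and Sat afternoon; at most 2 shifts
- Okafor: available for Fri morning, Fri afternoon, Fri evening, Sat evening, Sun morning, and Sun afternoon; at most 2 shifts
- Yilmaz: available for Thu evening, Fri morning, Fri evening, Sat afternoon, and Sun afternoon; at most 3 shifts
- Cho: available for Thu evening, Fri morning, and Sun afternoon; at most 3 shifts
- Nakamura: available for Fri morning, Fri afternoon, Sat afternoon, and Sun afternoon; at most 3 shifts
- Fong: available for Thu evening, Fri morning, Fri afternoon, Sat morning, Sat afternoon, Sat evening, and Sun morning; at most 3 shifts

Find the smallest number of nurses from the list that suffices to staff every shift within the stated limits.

11 slots to fill and no one can take more than 3, so at least ⌈11/3⌉ = 4 nurses are needed.
Okafor, Yilmaz, Cho, and Fong alone can cover everything: Thu evening→Yilmaz+Cho, Fri morning→Cho, Fri afternoon→Okafor, Fri evening→Okafor, Sat morning→Fong, Sat afternoon→Yilmaz, Sat evening→Fong, Sun morning→Fong, Sun afternoon→Yilmaz+Cho.

4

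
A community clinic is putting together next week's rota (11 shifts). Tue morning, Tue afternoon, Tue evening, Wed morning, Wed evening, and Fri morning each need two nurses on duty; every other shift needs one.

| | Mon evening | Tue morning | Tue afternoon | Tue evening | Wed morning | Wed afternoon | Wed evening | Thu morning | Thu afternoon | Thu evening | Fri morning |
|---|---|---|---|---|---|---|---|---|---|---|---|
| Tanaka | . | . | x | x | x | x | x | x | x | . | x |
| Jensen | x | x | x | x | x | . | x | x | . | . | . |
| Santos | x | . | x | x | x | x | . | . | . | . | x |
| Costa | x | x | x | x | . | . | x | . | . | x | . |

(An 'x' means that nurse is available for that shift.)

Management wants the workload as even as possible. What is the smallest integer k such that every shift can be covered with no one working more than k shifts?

5

With 4 nurses and 17 worker-slots to fill, someone must work at least ⌈17/4⌉ = 5 shifts, so k ≥ 5.
k = 5 works: Mon evening→Jensen, Tue morning→Jensen+Costa, Tue afternoon→Jensen+Santos, Tue evening→Santos+Costa, Wed morning→Tanaka+Jensen, Wed afternoon→Tanaka, Wed evening→Jensen+Costa, Thu morning→Tanaka, Thu afternoon→Tanaka, Thu evening→Costa, Fri morning→Tanaka+Santos.
Loads: Tanaka 5, Jensen 5, Santos 3, Costa 4 — all ≤ 5.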